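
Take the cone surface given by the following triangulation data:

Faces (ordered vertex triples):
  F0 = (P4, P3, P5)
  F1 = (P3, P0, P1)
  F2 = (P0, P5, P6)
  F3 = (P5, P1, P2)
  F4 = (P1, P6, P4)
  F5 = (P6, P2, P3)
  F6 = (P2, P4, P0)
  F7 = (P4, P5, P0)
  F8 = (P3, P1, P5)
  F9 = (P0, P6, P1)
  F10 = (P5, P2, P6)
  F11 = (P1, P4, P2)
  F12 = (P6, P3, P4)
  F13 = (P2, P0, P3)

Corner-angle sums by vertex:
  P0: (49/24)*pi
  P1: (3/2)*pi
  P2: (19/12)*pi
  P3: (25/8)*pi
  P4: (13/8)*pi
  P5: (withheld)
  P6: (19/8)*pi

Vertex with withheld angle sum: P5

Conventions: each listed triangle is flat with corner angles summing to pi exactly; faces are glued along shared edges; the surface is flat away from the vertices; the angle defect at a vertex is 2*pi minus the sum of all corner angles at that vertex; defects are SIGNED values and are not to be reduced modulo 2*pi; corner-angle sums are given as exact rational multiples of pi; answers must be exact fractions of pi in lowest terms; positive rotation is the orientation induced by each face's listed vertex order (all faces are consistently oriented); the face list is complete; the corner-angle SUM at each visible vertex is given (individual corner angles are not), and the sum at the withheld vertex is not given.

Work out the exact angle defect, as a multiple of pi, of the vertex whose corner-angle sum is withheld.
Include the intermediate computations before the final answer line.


V = 7, E = 21, F = 14; chi = V - E + F = 0
Gauss-Bonnet: total defect = 2*pi*chi = 0; visible defects sum to -pi/4

Answer: defect(P5) = pi/4


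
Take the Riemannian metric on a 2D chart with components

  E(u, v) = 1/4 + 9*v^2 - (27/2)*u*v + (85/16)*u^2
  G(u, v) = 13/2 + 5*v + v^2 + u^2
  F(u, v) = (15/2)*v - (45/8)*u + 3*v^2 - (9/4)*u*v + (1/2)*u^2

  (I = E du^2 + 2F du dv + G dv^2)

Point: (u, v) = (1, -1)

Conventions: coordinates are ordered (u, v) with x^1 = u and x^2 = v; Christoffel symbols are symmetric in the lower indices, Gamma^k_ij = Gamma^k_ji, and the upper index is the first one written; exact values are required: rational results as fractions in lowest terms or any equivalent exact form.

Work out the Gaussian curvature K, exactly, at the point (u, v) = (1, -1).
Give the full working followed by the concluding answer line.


E = 449/16, F = -59/8, G = 7/2, EG - F^2 = 2805/64 at the point
E_u = 193/8, E_v = -63/2, F_u = -19/8, F_v = -3/4, G_u = 2, G_v = 3
E_vv = 18, F_uv = -9/4, G_uu = 2
K follows from Brioschi's formula, (det M1 - det M2)/(EG - F^2)^2.
M1 = [[-E_vv/2 + F_uv - G_uu/2, E_u/2, F_u - E_v/2], [F_v - G_u/2, E, F], [G_v/2, F, G]] = [[-49/4, 193/16, 107/8], [-7/4, 449/16, -59/8], [3/2, -59/8, 7/2]]; det M1 = -126315/128
M2 = [[0, E_v/2, G_u/2], [E_v/2, E, F], [G_u/2, F, G]] = [[0, -63/4, 1], [-63/4, 449/16, -59/8], [1, -59/8, 7/2]]; det M2 = -21247/32
det M1 - det M2 = -41327/128; K = -41327/128 / (2805/64)^2 = -416/2475

Answer: K = -416/2475


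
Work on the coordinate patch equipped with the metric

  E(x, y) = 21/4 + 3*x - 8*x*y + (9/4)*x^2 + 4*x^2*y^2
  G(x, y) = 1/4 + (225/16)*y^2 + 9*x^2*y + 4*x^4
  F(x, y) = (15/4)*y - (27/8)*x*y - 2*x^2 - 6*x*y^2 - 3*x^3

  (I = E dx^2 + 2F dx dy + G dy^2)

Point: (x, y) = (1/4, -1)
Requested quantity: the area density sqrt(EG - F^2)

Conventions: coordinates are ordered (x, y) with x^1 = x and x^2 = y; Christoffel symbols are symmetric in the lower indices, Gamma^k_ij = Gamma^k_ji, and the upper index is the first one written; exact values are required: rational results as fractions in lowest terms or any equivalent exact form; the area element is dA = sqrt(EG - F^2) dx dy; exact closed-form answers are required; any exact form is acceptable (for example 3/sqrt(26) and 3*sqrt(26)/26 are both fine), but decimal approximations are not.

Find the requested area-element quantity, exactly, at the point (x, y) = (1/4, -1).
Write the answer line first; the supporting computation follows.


Answer: sqrt(EG - F^2) = sqrt(24203)/16

E = 537/64, F = -293/64, G = 881/64; EG - F^2 = 24203/256


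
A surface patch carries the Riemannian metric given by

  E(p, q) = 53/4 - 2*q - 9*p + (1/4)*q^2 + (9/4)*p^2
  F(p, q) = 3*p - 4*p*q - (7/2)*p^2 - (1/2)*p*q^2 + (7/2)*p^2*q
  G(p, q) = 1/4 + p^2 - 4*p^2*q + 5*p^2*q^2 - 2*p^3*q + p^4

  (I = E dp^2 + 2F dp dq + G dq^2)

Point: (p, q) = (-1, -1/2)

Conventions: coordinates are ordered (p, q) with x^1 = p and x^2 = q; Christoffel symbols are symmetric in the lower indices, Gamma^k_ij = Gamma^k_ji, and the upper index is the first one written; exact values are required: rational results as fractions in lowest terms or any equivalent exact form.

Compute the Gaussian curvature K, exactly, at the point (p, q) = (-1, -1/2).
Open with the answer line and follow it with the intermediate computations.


Answer: K = 394576/641601

E = 409/16, F = -81/8, G = 9/2, EG - F^2 = 801/64 at the point
E_p = -27/2, E_q = -9/4, F_p = 123/8, F_q = 7, G_p = -19/2, G_q = -7
E_qq = 1/2, F_pq = -21/2, G_pp = 29/2
Evaluate Brioschi's two determinant matrices M1, M2 and divide by (EG - F^2)^2.
M1 = [[-E_qq/2 + F_pq - G_pp/2, E_p/2, F_p - E_q/2], [F_q - G_p/2, E, F], [G_q/2, F, G]] = [[-18, -27/4, 33/2], [47/4, 409/16, -81/8], [-7/2, -81/8, 9/2]]; det M1 = -38037/64
M2 = [[0, E_q/2, G_p/2], [E_q/2, E, F], [G_p/2, F, G]] = [[0, -9/8, -19/4], [-9/8, 409/16, -81/8], [-19/4, -81/8, 9/2]]; det M2 = -176809/256
det M1 - det M2 = 24661/256; K = 24661/256 / (801/64)^2 = 394576/641601


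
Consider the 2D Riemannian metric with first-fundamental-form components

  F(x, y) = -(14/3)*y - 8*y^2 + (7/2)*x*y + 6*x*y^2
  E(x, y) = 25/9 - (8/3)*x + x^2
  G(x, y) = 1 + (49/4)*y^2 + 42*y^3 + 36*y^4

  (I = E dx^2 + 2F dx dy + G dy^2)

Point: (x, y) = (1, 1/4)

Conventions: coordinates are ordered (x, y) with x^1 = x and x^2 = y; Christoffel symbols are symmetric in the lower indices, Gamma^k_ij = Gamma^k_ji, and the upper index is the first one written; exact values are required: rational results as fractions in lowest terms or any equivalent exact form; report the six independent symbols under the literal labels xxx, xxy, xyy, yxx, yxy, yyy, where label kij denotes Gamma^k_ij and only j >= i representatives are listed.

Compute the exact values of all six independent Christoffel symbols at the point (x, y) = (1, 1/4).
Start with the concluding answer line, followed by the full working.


Answer: Gamma_xxx = -48/385, Gamma_xxy = 0, Gamma_xyy = -312/385, Gamma_yxx = 36/77, Gamma_yxy = 0, Gamma_yyy = 234/77

E = 10/9, F = -5/12, G = 41/16 at the point
E_x = -2/3, E_y = 0, F_x = 5/4, F_y = -13/6, G_x = 0, G_y = 65/4
EG - F^2 = 385/144;  g^inv = (144/385) * [[41/16, 5/12], [5/12, 10/9]]
first-kind symbols [ij,l] = (1/2)(d_i g_jl + d_j g_il - d_l g_ij): [xx,x] = E_x/2 = -1/3, [xx,y] = F_x - E_y/2 = 5/4, [xy,x] = E_y/2 = 0, [xy,y] = G_x/2 = 0, [yy,x] = F_y - G_x/2 = -13/6, [yy,y] = G_y/2 = 65/8
Gamma^x_ij = (G*[ij,x] - F*[ij,y])/(EG - F^2), Gamma^y_ij = (E*[ij,y] - F*[ij,x])/(EG - F^2)


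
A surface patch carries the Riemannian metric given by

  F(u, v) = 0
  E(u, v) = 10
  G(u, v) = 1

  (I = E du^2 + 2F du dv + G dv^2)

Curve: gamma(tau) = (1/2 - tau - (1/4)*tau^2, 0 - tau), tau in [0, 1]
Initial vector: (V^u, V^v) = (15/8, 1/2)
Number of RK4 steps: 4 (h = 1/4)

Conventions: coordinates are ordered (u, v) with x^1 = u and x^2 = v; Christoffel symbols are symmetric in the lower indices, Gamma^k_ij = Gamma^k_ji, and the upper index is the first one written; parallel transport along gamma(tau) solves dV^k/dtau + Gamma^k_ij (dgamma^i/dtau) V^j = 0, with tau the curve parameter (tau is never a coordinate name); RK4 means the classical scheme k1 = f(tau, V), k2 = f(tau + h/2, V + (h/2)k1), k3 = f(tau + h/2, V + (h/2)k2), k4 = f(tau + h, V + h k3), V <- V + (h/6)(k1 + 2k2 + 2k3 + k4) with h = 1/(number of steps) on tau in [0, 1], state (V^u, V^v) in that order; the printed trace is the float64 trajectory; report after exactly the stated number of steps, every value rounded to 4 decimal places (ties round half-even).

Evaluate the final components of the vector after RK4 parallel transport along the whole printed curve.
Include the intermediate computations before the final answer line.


gamma'(tau) = (-1 - (1/2)*tau, -1); f(tau, V)^k = -Gamma^k_ij(gamma(tau)) gamma'^i(tau) V^j; h = 1/4; intermediate values shown to 6 dp
curve data and Christoffel symbols at the stage parameters:
  tau = 0.000000: gamma = (0.500000, 0.000000), gamma' = (-1.000000, -1.000000); Gamma_uuu = 0.000000, Gamma_uuv = 0.000000, Gamma_uvv = 0.000000, Gamma_vuu = 0.000000, Gamma_vuv = 0.000000, Gamma_vvv = 0.000000
  tau = 0.125000: gamma = (0.371094, -0.125000), gamma' = (-1.062500, -1.000000); Gamma_uuu = 0.000000, Gamma_uuv = 0.000000, Gamma_uvv = 0.000000, Gamma_vuu = 0.000000, Gamma_vuv = 0.000000, Gamma_vvv = 0.000000
  tau = 0.250000: gamma = (0.234375, -0.250000), gamma' = (-1.125000, -1.000000); Gamma_uuu = 0.000000, Gamma_uuv = 0.000000, Gamma_uvv = 0.000000, Gamma_vuu = 0.000000, Gamma_vuv = 0.000000, Gamma_vvv = 0.000000
  tau = 0.375000: gamma = (0.089844, -0.375000), gamma' = (-1.187500, -1.000000); Gamma_uuu = 0.000000, Gamma_uuv = 0.000000, Gamma_uvv = 0.000000, Gamma_vuu = 0.000000, Gamma_vuv = 0.000000, Gamma_vvv = 0.000000
  tau = 0.500000: gamma = (-0.062500, -0.500000), gamma' = (-1.250000, -1.000000); Gamma_uuu = 0.000000, Gamma_uuv = 0.000000, Gamma_uvv = 0.000000, Gamma_vuu = 0.000000, Gamma_vuv = 0.000000, Gamma_vvv = 0.000000
  tau = 0.625000: gamma = (-0.222656, -0.625000), gamma' = (-1.312500, -1.000000); Gamma_uuu = 0.000000, Gamma_uuv = 0.000000, Gamma_uvv = 0.000000, Gamma_vuu = 0.000000, Gamma_vuv = 0.000000, Gamma_vvv = 0.000000
  tau = 0.750000: gamma = (-0.390625, -0.750000), gamma' = (-1.375000, -1.000000); Gamma_uuu = 0.000000, Gamma_uuv = 0.000000, Gamma_uvv = 0.000000, Gamma_vuu = 0.000000, Gamma_vuv = 0.000000, Gamma_vvv = 0.000000
  tau = 0.875000: gamma = (-0.566406, -0.875000), gamma' = (-1.437500, -1.000000); Gamma_uuu = 0.000000, Gamma_uuv = 0.000000, Gamma_uvv = 0.000000, Gamma_vuu = 0.000000, Gamma_vuv = 0.000000, Gamma_vvv = 0.000000
  tau = 1.000000: gamma = (-0.750000, -1.000000), gamma' = (-1.500000, -1.000000); Gamma_uuu = 0.000000, Gamma_uuv = 0.000000, Gamma_uvv = 0.000000, Gamma_vuu = 0.000000, Gamma_vuv = 0.000000, Gamma_vvv = 0.000000
step 0: V^u = 1.8750, V^v = 0.5000
step 1: k1 = (0.000000, 0.000000), k2 = (0.000000, 0.000000), k3 = (0.000000, 0.000000), k4 = (0.000000, 0.000000); V <- V + (h/6)(k1 + 2k2 + 2k3 + k4): V^u = 1.8750, V^v = 0.5000
step 2: k1 = (0.000000, 0.000000), k2 = (0.000000, 0.000000), k3 = (0.000000, 0.000000), k4 = (0.000000, 0.000000); V <- V + (h/6)(k1 + 2k2 + 2k3 + k4): V^u = 1.8750, V^v = 0.5000
step 3: k1 = (0.000000, 0.000000), k2 = (0.000000, 0.000000), k3 = (0.000000, 0.000000), k4 = (0.000000, 0.000000); V <- V + (h/6)(k1 + 2k2 + 2k3 + k4): V^u = 1.8750, V^v = 0.5000
step 4: k1 = (0.000000, 0.000000), k2 = (0.000000, 0.000000), k3 = (0.000000, 0.000000), k4 = (0.000000, 0.000000); V <- V + (h/6)(k1 + 2k2 + 2k3 + k4): V^u = 1.8750, V^v = 0.5000

Answer: V^u = 1.8750, V^v = 0.5000


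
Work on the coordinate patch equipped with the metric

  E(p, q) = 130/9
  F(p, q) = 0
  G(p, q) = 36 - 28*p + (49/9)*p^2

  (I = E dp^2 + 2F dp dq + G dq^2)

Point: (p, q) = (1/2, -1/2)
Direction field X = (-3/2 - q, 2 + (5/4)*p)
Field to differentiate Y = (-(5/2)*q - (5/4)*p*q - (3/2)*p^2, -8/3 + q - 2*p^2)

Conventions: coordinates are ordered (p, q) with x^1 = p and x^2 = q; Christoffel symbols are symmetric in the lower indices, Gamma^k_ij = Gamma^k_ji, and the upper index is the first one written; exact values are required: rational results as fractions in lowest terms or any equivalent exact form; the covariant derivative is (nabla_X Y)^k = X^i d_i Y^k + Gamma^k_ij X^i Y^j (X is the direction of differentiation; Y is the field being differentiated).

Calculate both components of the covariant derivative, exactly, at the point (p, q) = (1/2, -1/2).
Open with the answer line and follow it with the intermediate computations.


Answer: (nabla_X Y)^p = -61747/4160, (nabla_X Y)^q = 7517/5568

E = 130/9, F = 0, G = 841/36 at the point
E_p = 0, E_q = 0, F_p = 0, F_q = 0, G_p = -203/9, G_q = 0
EG - F^2 = 54665/162;  g^inv = (162/54665) * [[841/36, 0], [0, 130/9]]
first-kind symbols [ij,l] = (1/2)(d_i g_jl + d_j g_il - d_l g_ij): [pp,p] = E_p/2 = 0, [pp,q] = F_p - E_q/2 = 0, [pq,p] = E_q/2 = 0, [pq,q] = G_p/2 = -203/18, [qq,p] = F_q - G_p/2 = 203/18, [qq,q] = G_q/2 = 0
Gamma^p_ij = (G*[ij,p] - F*[ij,q])/(EG - F^2), Gamma^q_ij = (E*[ij,q] - F*[ij,p])/(EG - F^2)
Gamma_ppp = 0, Gamma_ppq = 0, Gamma_pqq = 203/260, Gamma_qpp = 0, Gamma_qpq = -14/29, Gamma_qqq = 0
X = (-1, 21/8), Y = (19/16, -11/3) at the point


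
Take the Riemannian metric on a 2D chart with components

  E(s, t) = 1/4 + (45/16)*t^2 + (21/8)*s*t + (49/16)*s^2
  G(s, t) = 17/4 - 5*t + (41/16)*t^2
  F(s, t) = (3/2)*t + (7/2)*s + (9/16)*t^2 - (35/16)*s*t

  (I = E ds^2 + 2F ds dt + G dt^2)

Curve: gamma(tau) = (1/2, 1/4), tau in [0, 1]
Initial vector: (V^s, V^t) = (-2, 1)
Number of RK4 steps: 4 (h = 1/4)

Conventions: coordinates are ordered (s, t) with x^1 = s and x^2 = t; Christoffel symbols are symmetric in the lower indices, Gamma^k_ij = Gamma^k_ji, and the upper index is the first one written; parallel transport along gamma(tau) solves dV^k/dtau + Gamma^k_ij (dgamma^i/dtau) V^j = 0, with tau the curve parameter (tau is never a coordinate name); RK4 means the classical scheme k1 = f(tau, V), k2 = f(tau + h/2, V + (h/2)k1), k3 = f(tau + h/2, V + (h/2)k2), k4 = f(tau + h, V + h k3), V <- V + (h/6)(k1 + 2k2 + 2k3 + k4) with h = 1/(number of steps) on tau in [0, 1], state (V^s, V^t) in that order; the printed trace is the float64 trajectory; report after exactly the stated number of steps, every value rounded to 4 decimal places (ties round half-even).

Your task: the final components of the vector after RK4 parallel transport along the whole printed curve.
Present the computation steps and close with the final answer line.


gamma'(tau) = (0, 0); f(tau, V)^k = -Gamma^k_ij(gamma(tau)) gamma'^i(tau) V^j; h = 1/4; intermediate values shown to 6 dp
curve data and Christoffel symbols at the stage parameters:
  tau = 0.000000: gamma = (0.500000, 0.250000), gamma' = (0.000000, 0.000000); Gamma_sss = 2.309488, Gamma_sst = 3.458114, Gamma_stt = 4.572938, Gamma_tss = -0.874515, Gamma_tst = -2.064610, Gamma_ttt = -3.318577
  tau = 0.125000: gamma = (0.500000, 0.250000), gamma' = (0.000000, 0.000000); Gamma_sss = 2.309488, Gamma_sst = 3.458114, Gamma_stt = 4.572938, Gamma_tss = -0.874515, Gamma_tst = -2.064610, Gamma_ttt = -3.318577
  tau = 0.250000: gamma = (0.500000, 0.250000), gamma' = (0.000000, 0.000000); Gamma_sss = 2.309488, Gamma_sst = 3.458114, Gamma_stt = 4.572938, Gamma_tss = -0.874515, Gamma_tst = -2.064610, Gamma_ttt = -3.318577
  tau = 0.375000: gamma = (0.500000, 0.250000), gamma' = (0.000000, 0.000000); Gamma_sss = 2.309488, Gamma_sst = 3.458114, Gamma_stt = 4.572938, Gamma_tss = -0.874515, Gamma_tst = -2.064610, Gamma_ttt = -3.318577
  tau = 0.500000: gamma = (0.500000, 0.250000), gamma' = (0.000000, 0.000000); Gamma_sss = 2.309488, Gamma_sst = 3.458114, Gamma_stt = 4.572938, Gamma_tss = -0.874515, Gamma_tst = -2.064610, Gamma_ttt = -3.318577
  tau = 0.625000: gamma = (0.500000, 0.250000), gamma' = (0.000000, 0.000000); Gamma_sss = 2.309488, Gamma_sst = 3.458114, Gamma_stt = 4.572938, Gamma_tss = -0.874515, Gamma_tst = -2.064610, Gamma_ttt = -3.318577
  tau = 0.750000: gamma = (0.500000, 0.250000), gamma' = (0.000000, 0.000000); Gamma_sss = 2.309488, Gamma_sst = 3.458114, Gamma_stt = 4.572938, Gamma_tss = -0.874515, Gamma_tst = -2.064610, Gamma_ttt = -3.318577
  tau = 0.875000: gamma = (0.500000, 0.250000), gamma' = (0.000000, 0.000000); Gamma_sss = 2.309488, Gamma_sst = 3.458114, Gamma_stt = 4.572938, Gamma_tss = -0.874515, Gamma_tst = -2.064610, Gamma_ttt = -3.318577
  tau = 1.000000: gamma = (0.500000, 0.250000), gamma' = (0.000000, 0.000000); Gamma_sss = 2.309488, Gamma_sst = 3.458114, Gamma_stt = 4.572938, Gamma_tss = -0.874515, Gamma_tst = -2.064610, Gamma_ttt = -3.318577
step 0: V^s = -2.0000, V^t = 1.0000
step 1: k1 = (0.000000, 0.000000), k2 = (0.000000, 0.000000), k3 = (0.000000, 0.000000), k4 = (0.000000, 0.000000); V <- V + (h/6)(k1 + 2k2 + 2k3 + k4): V^s = -2.0000, V^t = 1.0000
step 2: k1 = (0.000000, 0.000000), k2 = (0.000000, 0.000000), k3 = (0.000000, 0.000000), k4 = (0.000000, 0.000000); V <- V + (h/6)(k1 + 2k2 + 2k3 + k4): V^s = -2.0000, V^t = 1.0000
step 3: k1 = (0.000000, 0.000000), k2 = (0.000000, 0.000000), k3 = (0.000000, 0.000000), k4 = (0.000000, 0.000000); V <- V + (h/6)(k1 + 2k2 + 2k3 + k4): V^s = -2.0000, V^t = 1.0000
step 4: k1 = (0.000000, 0.000000), k2 = (0.000000, 0.000000), k3 = (0.000000, 0.000000), k4 = (0.000000, 0.000000); V <- V + (h/6)(k1 + 2k2 + 2k3 + k4): V^s = -2.0000, V^t = 1.0000

Answer: V^s = -2.0000, V^t = 1.0000


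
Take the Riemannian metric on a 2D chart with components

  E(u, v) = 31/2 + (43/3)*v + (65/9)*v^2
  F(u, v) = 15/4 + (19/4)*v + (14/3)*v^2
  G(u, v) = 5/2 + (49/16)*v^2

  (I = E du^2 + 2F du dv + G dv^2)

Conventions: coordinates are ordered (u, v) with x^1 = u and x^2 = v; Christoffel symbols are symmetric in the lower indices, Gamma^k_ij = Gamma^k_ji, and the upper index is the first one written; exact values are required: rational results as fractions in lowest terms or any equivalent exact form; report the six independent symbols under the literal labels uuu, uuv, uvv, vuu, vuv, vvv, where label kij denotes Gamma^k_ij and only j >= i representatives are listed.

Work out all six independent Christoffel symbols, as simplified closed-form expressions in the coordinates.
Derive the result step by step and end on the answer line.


E = 31/2 + (43/3)*v + (65/9)*v^2; F = 15/4 + (19/4)*v + (14/3)*v^2; G = 5/2 + (49/16)*v^2
Gamma^k_ij = (1/2) g^{kl} (d_i g_jl + d_j g_il - d_l g_ij), with g^inv = (1/(EG-F^2)) [[G, -F], [-F, E]]
first partials: E_u = 0, E_v = 43/3 + (130/9)*v, F_u = 0, F_v = 19/4 + (28/3)*v, G_u = 0, G_v = (49/8)*v
D = EG - F^2 = 395/16 + (5/24)*v + (2293/288)*v^2 - (7/16)*v^3 + (49/144)*v^4
expanded: Gamma^u_uu = (G E_u - 2F F_u + F E_v)/(2D), Gamma^u_uv = (G E_v - F G_u)/(2D), Gamma^u_vv = (2G F_v - G G_u - F G_v)/(2D), Gamma^v_uu = (2E F_u - E E_v - F E_u)/(2D), Gamma^v_uv = (E G_u - F E_v)/(2D), Gamma^v_vv = (E G_v - 2F F_v + F G_u)/(2D); substitute and cancel common factors

Answer: Gamma_uuu = (29120*v^3 + 58536*v^2 + 52812*v + 23220)/(294*v^4 - 378*v^3 + 6879*v^2 + 180*v + 21330), Gamma_uuv = (6370*v^3 + 6321*v^2 + 5200*v + 5160)/(98*v^4 - 126*v^3 + 2293*v^2 + 60*v + 7110), Gamma_uvv = (8232*v^3 + 6825*v + 6840)/(196*v^4 - 252*v^3 + 4586*v^2 + 120*v + 14220), Gamma_vuu = (-135200*v^3 - 402480*v^2 - 556416*v - 287928)/(882*v^4 - 1134*v^3 + 20637*v^2 + 540*v + 63990), Gamma_vuv = (-29120*v^3 - 58536*v^2 - 52812*v - 23220)/(294*v^4 - 378*v^3 + 6879*v^2 + 180*v + 21330), Gamma_vvv = (-6174*v^3 - 6510*v^2 - 2907*v - 5130)/(98*v^4 - 126*v^3 + 2293*v^2 + 60*v + 7110)


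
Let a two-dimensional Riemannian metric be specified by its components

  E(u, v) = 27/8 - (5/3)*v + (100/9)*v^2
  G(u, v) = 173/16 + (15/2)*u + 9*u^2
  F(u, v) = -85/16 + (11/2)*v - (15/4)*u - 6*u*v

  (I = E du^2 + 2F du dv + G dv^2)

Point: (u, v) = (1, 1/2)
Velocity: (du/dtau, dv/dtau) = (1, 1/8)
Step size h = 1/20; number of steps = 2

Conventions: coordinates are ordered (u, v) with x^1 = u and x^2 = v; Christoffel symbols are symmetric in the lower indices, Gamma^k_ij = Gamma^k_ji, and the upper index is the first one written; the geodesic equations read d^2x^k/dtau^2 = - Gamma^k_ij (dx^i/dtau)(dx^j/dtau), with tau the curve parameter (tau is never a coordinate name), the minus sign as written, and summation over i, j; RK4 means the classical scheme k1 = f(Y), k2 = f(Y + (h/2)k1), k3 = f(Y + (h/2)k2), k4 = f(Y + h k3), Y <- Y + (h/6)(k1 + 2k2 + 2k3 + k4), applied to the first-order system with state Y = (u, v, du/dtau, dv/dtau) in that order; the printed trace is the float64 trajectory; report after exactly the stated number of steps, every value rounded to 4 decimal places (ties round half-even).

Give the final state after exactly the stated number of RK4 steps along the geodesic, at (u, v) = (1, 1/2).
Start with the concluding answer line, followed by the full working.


Answer: u = 1.1040, v = 0.5153, du/dtau = 1.0754, dv/dtau = 0.1795

f(Y) = (du/dtau, dv/dtau, -Gamma^u_ij Y'^i Y'^j, -Gamma^v_ij Y'^i Y'^j) with the Gammas evaluated at the stage position; h = 0.050000; intermediate values shown to 6 dp
step 0: u = 1.0000, v = 0.5000, du/dtau = 1.0000, dv/dtau = 0.1250
step 1:
  k1: at (u, v) = (1.000000, 0.500000), (du/dtau, dv/dtau) = (1.000000, 0.125000); Gamma_uuu = -1.824224, Gamma_uuv = 4.229684, Gamma_uvv = -6.179333, Gamma_vuu = -1.042025, Gamma_vuv = 1.908977, Gamma_vvv = -2.106912; k1 = (1.000000, 0.125000, 0.863355, 0.597701)
  k2: at (u, v) = (1.025000, 0.503125), (du/dtau, dv/dtau) = (1.021584, 0.139943); Gamma_uuu = -1.833797, Gamma_uuv = 4.295508, Gamma_uvv = -6.390446, Gamma_vuu = -1.034357, Gamma_vuv = 1.921277, Gamma_vvv = -2.167807; k2 = (1.021584, 0.139943, 0.810764, 0.572601)
  k3: at (u, v) = (1.025540, 0.503499), (du/dtau, dv/dtau) = (1.020269, 0.139315); Gamma_uuu = -1.832479, Gamma_uuv = 4.292960, Gamma_uvv = -6.386682, Gamma_vuu = -1.033877, Gamma_vuv = 1.920223, Gamma_vvv = -2.166335; k3 = (1.020269, 0.139315, 0.811082, 0.572382)
  k4: at (u, v) = (1.051013, 0.506966), (du/dtau, dv/dtau) = (1.040554, 0.153619); Gamma_uuu = -1.840072, Gamma_uuv = 4.354966, Gamma_uvv = -6.593776, Gamma_vuu = -1.025641, Gamma_vuv = 1.930693, Gamma_vvv = -2.224835; k4 = (1.040554, 0.153619, 0.755675, 0.545780)
  Y <- Y + (h/6)(k1 + 2k2 + 2k3 + k4): u = 1.0510, v = 0.5070, du/dtau = 1.0405, dv/dtau = 0.1536
step 2:
  k1: at (u, v) = (1.051036, 0.506976), (du/dtau, dv/dtau) = (1.040523, 0.153612); Gamma_uuu = -1.840042, Gamma_uuv = 4.354922, Gamma_uvv = -6.593748, Gamma_vuu = -1.025626, Gamma_vuv = 1.930669, Gamma_vvv = -2.224817; k1 = (1.040523, 0.153612, 0.755627, 0.545746)
  k2: at (u, v) = (1.077049, 0.510816), (du/dtau, dv/dtau) = (1.059413, 0.167256); Gamma_uuu = -1.845542, Gamma_uuv = 4.412769, Gamma_uvv = -6.796044, Gamma_vuu = -1.016784, Gamma_vuv = 1.939208, Gamma_vvv = -2.280663; k2 = (1.059413, 0.167256, 0.697650, 0.517767)
  k3: at (u, v) = (1.077521, 0.511158), (du/dtau, dv/dtau) = (1.057964, 0.166556); Gamma_uuu = -1.844284, Gamma_uuv = 4.410178, Gamma_uvv = -6.791844, Gamma_vuu = -1.016344, Gamma_vuv = 1.938178, Gamma_vvv = -2.279088; k3 = (1.057964, 0.166556, 0.698458, 0.517751)
  k4: at (u, v) = (1.103934, 0.515304), (du/dtau, dv/dtau) = (1.075446, 0.179500); Gamma_uuu = -1.847850, Gamma_uuv = 4.463807, Gamma_uvv = -6.988399, Gamma_vuu = -1.006996, Gamma_vuv = 1.944874, Gamma_vvv = -2.332079; k4 = (1.075446, 0.179500, 0.638954, 0.488930)
  Y <- Y + (h/6)(k1 + 2k2 + 2k3 + k4): u = 1.1040, v = 0.5153, du/dtau = 1.0754, dv/dtau = 0.1795


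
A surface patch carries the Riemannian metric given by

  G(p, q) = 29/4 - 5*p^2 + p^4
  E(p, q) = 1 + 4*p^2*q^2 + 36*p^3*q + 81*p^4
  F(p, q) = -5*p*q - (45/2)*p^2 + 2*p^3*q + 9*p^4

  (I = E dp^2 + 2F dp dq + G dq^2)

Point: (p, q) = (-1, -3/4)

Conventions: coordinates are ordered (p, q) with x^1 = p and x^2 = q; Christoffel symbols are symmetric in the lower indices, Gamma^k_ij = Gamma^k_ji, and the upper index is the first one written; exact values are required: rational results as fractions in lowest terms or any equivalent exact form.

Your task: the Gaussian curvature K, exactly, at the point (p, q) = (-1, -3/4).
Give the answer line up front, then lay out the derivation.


Answer: K = -16/51529

E = 445/4, F = -63/4, G = 13/4, EG - F^2 = 227/2 at the point
E_p = -819/2, E_q = -42, F_p = 33/4, F_q = 3, G_p = 6, G_q = 0
E_qq = 8, F_pq = 1, G_pp = 2
The intrinsic route: Brioschi's K = (det M1 - det M2)/(EG - F^2)^2.
M1 = [[-E_qq/2 + F_pq - G_pp/2, E_p/2, F_p - E_q/2], [F_q - G_p/2, E, F], [G_q/2, F, G]] = [[-4, -819/4, 117/4], [0, 445/4, -63/4], [0, -63/4, 13/4]]; det M1 = -454
M2 = [[0, E_q/2, G_p/2], [E_q/2, E, F], [G_p/2, F, G]] = [[0, -21, 3], [-21, 445/4, -63/4], [3, -63/4, 13/4]]; det M2 = -450
det M1 - det M2 = -4; K = -4 / (227/2)^2 = -16/51529


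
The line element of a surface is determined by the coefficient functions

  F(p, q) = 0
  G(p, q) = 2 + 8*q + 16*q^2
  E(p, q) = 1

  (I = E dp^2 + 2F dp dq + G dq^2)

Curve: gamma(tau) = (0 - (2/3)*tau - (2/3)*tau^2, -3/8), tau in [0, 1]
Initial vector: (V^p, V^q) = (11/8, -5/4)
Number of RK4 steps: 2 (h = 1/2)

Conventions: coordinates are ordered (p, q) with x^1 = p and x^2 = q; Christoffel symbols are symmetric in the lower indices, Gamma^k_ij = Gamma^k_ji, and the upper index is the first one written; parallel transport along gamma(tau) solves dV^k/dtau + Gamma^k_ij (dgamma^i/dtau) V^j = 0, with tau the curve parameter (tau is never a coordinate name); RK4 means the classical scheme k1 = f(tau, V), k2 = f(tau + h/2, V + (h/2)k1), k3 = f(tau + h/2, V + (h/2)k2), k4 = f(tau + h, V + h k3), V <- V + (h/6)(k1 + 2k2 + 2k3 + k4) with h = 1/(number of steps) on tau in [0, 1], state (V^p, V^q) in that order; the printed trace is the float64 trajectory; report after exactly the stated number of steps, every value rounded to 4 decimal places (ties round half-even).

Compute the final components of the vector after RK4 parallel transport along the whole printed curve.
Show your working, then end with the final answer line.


gamma'(tau) = (-2/3 - (4/3)*tau, 0); f(tau, V)^k = -Gamma^k_ij(gamma(tau)) gamma'^i(tau) V^j; h = 1/2; intermediate values shown to 6 dp
curve data and Christoffel symbols at the stage parameters:
  tau = 0.000000: gamma = (0.000000, -0.375000), gamma' = (-0.666667, 0.000000); Gamma_ppp = 0.000000, Gamma_ppq = 0.000000, Gamma_pqq = 0.000000, Gamma_qpp = 0.000000, Gamma_qpq = 0.000000, Gamma_qqq = -1.600000
  tau = 0.250000: gamma = (-0.208333, -0.375000), gamma' = (-1.000000, 0.000000); Gamma_ppp = 0.000000, Gamma_ppq = 0.000000, Gamma_pqq = 0.000000, Gamma_qpp = 0.000000, Gamma_qpq = 0.000000, Gamma_qqq = -1.600000
  tau = 0.500000: gamma = (-0.500000, -0.375000), gamma' = (-1.333333, 0.000000); Gamma_ppp = 0.000000, Gamma_ppq = 0.000000, Gamma_pqq = 0.000000, Gamma_qpp = 0.000000, Gamma_qpq = 0.000000, Gamma_qqq = -1.600000
  tau = 0.750000: gamma = (-0.875000, -0.375000), gamma' = (-1.666667, 0.000000); Gamma_ppp = 0.000000, Gamma_ppq = 0.000000, Gamma_pqq = 0.000000, Gamma_qpp = 0.000000, Gamma_qpq = 0.000000, Gamma_qqq = -1.600000
  tau = 1.000000: gamma = (-1.333333, -0.375000), gamma' = (-2.000000, 0.000000); Gamma_ppp = 0.000000, Gamma_ppq = 0.000000, Gamma_pqq = 0.000000, Gamma_qpp = 0.000000, Gamma_qpq = 0.000000, Gamma_qqq = -1.600000
step 0: V^p = 1.3750, V^q = -1.2500
step 1: k1 = (0.000000, 0.000000), k2 = (0.000000, 0.000000), k3 = (0.000000, 0.000000), k4 = (0.000000, 0.000000); V <- V + (h/6)(k1 + 2k2 + 2k3 + k4): V^p = 1.3750, V^q = -1.2500
step 2: k1 = (0.000000, 0.000000), k2 = (0.000000, 0.000000), k3 = (0.000000, 0.000000), k4 = (0.000000, 0.000000); V <- V + (h/6)(k1 + 2k2 + 2k3 + k4): V^p = 1.3750, V^q = -1.2500

Answer: V^p = 1.3750, V^q = -1.2500


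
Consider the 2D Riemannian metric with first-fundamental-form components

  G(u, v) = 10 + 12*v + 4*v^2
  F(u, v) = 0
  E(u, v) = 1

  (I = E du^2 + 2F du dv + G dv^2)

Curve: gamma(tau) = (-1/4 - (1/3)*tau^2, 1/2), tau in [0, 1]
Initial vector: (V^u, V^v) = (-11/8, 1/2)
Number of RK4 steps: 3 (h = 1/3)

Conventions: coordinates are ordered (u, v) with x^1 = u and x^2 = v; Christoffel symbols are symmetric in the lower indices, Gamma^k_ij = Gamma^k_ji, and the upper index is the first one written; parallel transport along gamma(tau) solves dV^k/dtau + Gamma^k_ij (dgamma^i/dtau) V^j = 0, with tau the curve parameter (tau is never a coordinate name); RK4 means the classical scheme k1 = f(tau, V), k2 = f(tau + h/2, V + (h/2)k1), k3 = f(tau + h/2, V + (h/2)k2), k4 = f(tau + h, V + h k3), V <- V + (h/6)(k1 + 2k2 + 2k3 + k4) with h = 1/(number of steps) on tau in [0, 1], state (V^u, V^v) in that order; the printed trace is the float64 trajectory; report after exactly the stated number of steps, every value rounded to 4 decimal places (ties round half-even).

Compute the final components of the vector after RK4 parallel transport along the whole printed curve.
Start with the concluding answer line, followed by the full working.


Answer: V^u = -1.3750, V^v = 0.5000

gamma'(tau) = (-(2/3)*tau, 0); f(tau, V)^k = -Gamma^k_ij(gamma(tau)) gamma'^i(tau) V^j; h = 1/3; intermediate values shown to 6 dp
curve data and Christoffel symbols at the stage parameters:
  tau = 0.000000: gamma = (-0.250000, 0.500000), gamma' = (0.000000, 0.000000); Gamma_uuu = 0.000000, Gamma_uuv = 0.000000, Gamma_uvv = 0.000000, Gamma_vuu = 0.000000, Gamma_vuv = 0.000000, Gamma_vvv = 0.470588
  tau = 0.166667: gamma = (-0.259259, 0.500000), gamma' = (-0.111111, 0.000000); Gamma_uuu = 0.000000, Gamma_uuv = 0.000000, Gamma_uvv = 0.000000, Gamma_vuu = 0.000000, Gamma_vuv = 0.000000, Gamma_vvv = 0.470588
  tau = 0.333333: gamma = (-0.287037, 0.500000), gamma' = (-0.222222, 0.000000); Gamma_uuu = 0.000000, Gamma_uuv = 0.000000, Gamma_uvv = 0.000000, Gamma_vuu = 0.000000, Gamma_vuv = 0.000000, Gamma_vvv = 0.470588
  tau = 0.500000: gamma = (-0.333333, 0.500000), gamma' = (-0.333333, 0.000000); Gamma_uuu = 0.000000, Gamma_uuv = 0.000000, Gamma_uvv = 0.000000, Gamma_vuu = 0.000000, Gamma_vuv = 0.000000, Gamma_vvv = 0.470588
  tau = 0.666667: gamma = (-0.398148, 0.500000), gamma' = (-0.444444, 0.000000); Gamma_uuu = 0.000000, Gamma_uuv = 0.000000, Gamma_uvv = 0.000000, Gamma_vuu = 0.000000, Gamma_vuv = 0.000000, Gamma_vvv = 0.470588
  tau = 0.833333: gamma = (-0.481481, 0.500000), gamma' = (-0.555556, 0.000000); Gamma_uuu = 0.000000, Gamma_uuv = 0.000000, Gamma_uvv = 0.000000, Gamma_vuu = 0.000000, Gamma_vuv = 0.000000, Gamma_vvv = 0.470588
  tau = 1.000000: gamma = (-0.583333, 0.500000), gamma' = (-0.666667, 0.000000); Gamma_uuu = 0.000000, Gamma_uuv = 0.000000, Gamma_uvv = 0.000000, Gamma_vuu = 0.000000, Gamma_vuv = 0.000000, Gamma_vvv = 0.470588
step 0: V^u = -1.3750, V^v = 0.5000
step 1: k1 = (0.000000, 0.000000), k2 = (0.000000, 0.000000), k3 = (0.000000, 0.000000), k4 = (0.000000, 0.000000); V <- V + (h/6)(k1 + 2k2 + 2k3 + k4): V^u = -1.3750, V^v = 0.5000
step 2: k1 = (0.000000, 0.000000), k2 = (0.000000, 0.000000), k3 = (0.000000, 0.000000), k4 = (0.000000, 0.000000); V <- V + (h/6)(k1 + 2k2 + 2k3 + k4): V^u = -1.3750, V^v = 0.5000
step 3: k1 = (0.000000, 0.000000), k2 = (0.000000, 0.000000), k3 = (0.000000, 0.000000), k4 = (0.000000, 0.000000); V <- V + (h/6)(k1 + 2k2 + 2k3 + k4): V^u = -1.3750, V^v = 0.5000


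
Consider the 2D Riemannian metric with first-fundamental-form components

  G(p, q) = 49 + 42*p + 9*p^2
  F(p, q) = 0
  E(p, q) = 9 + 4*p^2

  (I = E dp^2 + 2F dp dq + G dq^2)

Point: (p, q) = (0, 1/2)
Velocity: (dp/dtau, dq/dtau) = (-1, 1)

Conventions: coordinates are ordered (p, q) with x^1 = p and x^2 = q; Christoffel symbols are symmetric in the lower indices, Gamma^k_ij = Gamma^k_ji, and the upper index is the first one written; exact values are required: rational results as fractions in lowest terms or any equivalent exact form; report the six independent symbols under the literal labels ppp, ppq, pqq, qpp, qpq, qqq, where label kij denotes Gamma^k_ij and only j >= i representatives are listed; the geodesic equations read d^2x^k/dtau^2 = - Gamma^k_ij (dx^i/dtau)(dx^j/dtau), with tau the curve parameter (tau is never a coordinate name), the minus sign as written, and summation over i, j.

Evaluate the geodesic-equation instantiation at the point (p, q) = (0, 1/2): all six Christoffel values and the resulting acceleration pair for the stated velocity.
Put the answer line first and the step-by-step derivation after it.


Answer: Gamma_ppp = 0, Gamma_ppq = 0, Gamma_pqq = -7/3, Gamma_qpp = 0, Gamma_qpq = 3/7, Gamma_qqq = 0; accelerations (d^2p/dtau^2, d^2q/dtau^2) = (7/3, 6/7)

E = 9, F = 0, G = 49 at the point
E_p = 0, E_q = 0, F_p = 0, F_q = 0, G_p = 42, G_q = 0
EG - F^2 = 441;  g^inv = (1/441) * [[49, 0], [0, 9]]
first-kind symbols [ij,l] = (1/2)(d_i g_jl + d_j g_il - d_l g_ij): [pp,p] = E_p/2 = 0, [pp,q] = F_p - E_q/2 = 0, [pq,p] = E_q/2 = 0, [pq,q] = G_p/2 = 21, [qq,p] = F_q - G_p/2 = -21, [qq,q] = G_q/2 = 0
Gamma^p_ij = (G*[ij,p] - F*[ij,q])/(EG - F^2), Gamma^q_ij = (E*[ij,q] - F*[ij,p])/(EG - F^2)
Gamma_ppp = 0, Gamma_ppq = 0, Gamma_pqq = -7/3, Gamma_qpp = 0, Gamma_qpq = 3/7, Gamma_qqq = 0
d^2p/dtau^2 = -(Gamma_ppp*(-1)^2 + 2*Gamma_ppq*(-1)*(1) + Gamma_pqq*(1)^2) = 7/3
d^2q/dtau^2 = -(Gamma_qpp*(-1)^2 + 2*Gamma_qpq*(-1)*(1) + Gamma_qqq*(1)^2) = 6/7


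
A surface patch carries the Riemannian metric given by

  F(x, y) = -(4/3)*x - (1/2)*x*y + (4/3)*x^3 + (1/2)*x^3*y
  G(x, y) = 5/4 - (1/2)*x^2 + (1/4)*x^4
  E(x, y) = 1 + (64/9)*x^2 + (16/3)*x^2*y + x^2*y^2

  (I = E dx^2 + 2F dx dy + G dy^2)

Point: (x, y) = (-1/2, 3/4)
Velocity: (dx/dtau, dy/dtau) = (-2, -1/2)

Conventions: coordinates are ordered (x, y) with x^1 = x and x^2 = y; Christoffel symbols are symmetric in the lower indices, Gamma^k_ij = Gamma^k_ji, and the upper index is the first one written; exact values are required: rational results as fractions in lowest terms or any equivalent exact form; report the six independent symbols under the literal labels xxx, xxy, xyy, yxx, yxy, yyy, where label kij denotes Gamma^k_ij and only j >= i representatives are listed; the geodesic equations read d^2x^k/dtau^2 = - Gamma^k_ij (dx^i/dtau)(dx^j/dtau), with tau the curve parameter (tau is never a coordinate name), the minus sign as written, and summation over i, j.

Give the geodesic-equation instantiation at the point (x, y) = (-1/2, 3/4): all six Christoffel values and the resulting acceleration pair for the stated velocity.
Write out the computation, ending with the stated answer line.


E = 2257/576, F = 41/64, G = 73/64 at the point
E_x = -1681/144, E_y = 41/24, F_x = -41/96, F_y = 3/16, G_x = 3/8, G_y = 0
EG - F^2 = 1169/288;  g^inv = (288/1169) * [[73/64, -41/64], [-41/64, 2257/576]]
first-kind symbols [ij,l] = (1/2)(d_i g_jl + d_j g_il - d_l g_ij): [xx,x] = E_x/2 = -1681/288, [xx,y] = F_x - E_y/2 = -41/32, [xy,x] = E_y/2 = 41/48, [xy,y] = G_x/2 = 3/16, [yy,x] = F_y - G_x/2 = 0, [yy,y] = G_y/2 = 0
Gamma^x_ij = (G*[ij,x] - F*[ij,y])/(EG - F^2), Gamma^y_ij = (E*[ij,y] - F*[ij,x])/(EG - F^2)
Gamma_xxx = -1681/1169, Gamma_xxy = 246/1169, Gamma_xyy = 0, Gamma_yxx = -369/1169, Gamma_yxy = 54/1169, Gamma_yyy = 0
d^2x/dtau^2 = -(Gamma_xxx*(-2)^2 + 2*Gamma_xxy*(-2)*(-1/2) + Gamma_xyy*(-1/2)^2) = 6232/1169
d^2y/dtau^2 = -(Gamma_yxx*(-2)^2 + 2*Gamma_yxy*(-2)*(-1/2) + Gamma_yyy*(-1/2)^2) = 1368/1169

Answer: Gamma_xxx = -1681/1169, Gamma_xxy = 246/1169, Gamma_xyy = 0, Gamma_yxx = -369/1169, Gamma_yxy = 54/1169, Gamma_yyy = 0; accelerations (d^2x/dtau^2, d^2y/dtau^2) = (6232/1169, 1368/1169)


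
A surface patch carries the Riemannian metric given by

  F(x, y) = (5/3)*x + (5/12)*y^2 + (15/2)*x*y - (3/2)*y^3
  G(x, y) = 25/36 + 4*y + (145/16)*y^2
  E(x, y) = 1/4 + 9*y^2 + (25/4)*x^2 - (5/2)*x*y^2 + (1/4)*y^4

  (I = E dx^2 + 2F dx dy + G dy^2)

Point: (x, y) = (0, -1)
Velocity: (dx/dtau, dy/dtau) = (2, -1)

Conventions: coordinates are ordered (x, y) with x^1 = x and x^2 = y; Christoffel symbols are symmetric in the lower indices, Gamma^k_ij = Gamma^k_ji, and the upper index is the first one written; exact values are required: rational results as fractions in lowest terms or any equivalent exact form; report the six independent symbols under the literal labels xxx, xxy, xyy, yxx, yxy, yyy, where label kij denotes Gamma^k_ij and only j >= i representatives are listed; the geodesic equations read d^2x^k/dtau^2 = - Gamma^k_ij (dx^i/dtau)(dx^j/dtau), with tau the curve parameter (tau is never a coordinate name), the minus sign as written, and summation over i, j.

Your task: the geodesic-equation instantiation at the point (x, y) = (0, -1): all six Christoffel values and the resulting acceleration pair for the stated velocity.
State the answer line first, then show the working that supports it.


Answer: Gamma_xxx = -8193/29386, Gamma_xxy = -15751/14693, Gamma_xyy = -29665/88158, Gamma_yxx = 10722/14693, Gamma_yxy = 5244/14693, Gamma_yyy = -16379/14693; accelerations (d^2x/dtau^2, d^2y/dtau^2) = (-250043/88158, -5533/14693)

E = 19/2, F = 23/12, G = 829/144 at the point
E_x = -5/2, E_y = -19, F_x = -35/6, F_y = -16/3, G_x = 0, G_y = -113/8
EG - F^2 = 14693/288;  g^inv = (288/14693) * [[829/144, -23/12], [-23/12, 19/2]]
first-kind symbols [ij,l] = (1/2)(d_i g_jl + d_j g_il - d_l g_ij): [xx,x] = E_x/2 = -5/4, [xx,y] = F_x - E_y/2 = 11/3, [xy,x] = E_y/2 = -19/2, [xy,y] = G_x/2 = 0, [yy,x] = F_y - G_x/2 = -16/3, [yy,y] = G_y/2 = -113/16
Gamma^x_ij = (G*[ij,x] - F*[ij,y])/(EG - F^2), Gamma^y_ij = (E*[ij,y] - F*[ij,x])/(EG - F^2)
Gamma_xxx = -8193/29386, Gamma_xxy = -15751/14693, Gamma_xyy = -29665/88158, Gamma_yxx = 10722/14693, Gamma_yxy = 5244/14693, Gamma_yyy = -16379/14693
d^2x/dtau^2 = -(Gamma_xxx*(2)^2 + 2*Gamma_xxy*(2)*(-1) + Gamma_xyy*(-1)^2) = -250043/88158
d^2y/dtau^2 = -(Gamma_yxx*(2)^2 + 2*Gamma_yxy*(2)*(-1) + Gamma_yyy*(-1)^2) = -5533/14693


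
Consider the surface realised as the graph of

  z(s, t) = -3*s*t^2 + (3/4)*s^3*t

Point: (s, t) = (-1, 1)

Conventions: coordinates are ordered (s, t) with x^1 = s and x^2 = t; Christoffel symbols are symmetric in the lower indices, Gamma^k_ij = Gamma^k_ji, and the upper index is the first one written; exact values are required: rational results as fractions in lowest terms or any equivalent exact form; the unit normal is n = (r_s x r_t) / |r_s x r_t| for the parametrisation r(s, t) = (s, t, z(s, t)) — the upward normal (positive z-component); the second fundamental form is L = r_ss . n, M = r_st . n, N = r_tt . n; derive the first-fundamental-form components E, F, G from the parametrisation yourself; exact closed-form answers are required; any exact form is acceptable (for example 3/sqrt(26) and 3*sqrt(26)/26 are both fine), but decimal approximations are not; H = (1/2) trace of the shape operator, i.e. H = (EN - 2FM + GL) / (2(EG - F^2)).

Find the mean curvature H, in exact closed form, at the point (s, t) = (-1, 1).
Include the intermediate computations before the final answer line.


z_s = -3/4, z_t = 21/4, z_ss = -9/2, z_st = -15/4, z_tt = 6
E = 25/16, F = -63/16, G = 457/16; answer radicand W^2 = 233/8
unnormalised second-form numerators: l = -9/2, m = -15/4, n = 6; L = l/sqrt(233/8), and similarly M = m/sqrt(W^2), N = n/sqrt(W^2)
H = (E*n - 2*F*m + G*l) / (2*(EG - F^2)*sqrt(W^2)); E*n - 2*F*m + G*l = -2379/16, EG - F^2 = 233/8, so H = (-2379/932)/sqrt(233/8)

Answer: H = -2379*sqrt(466)/108578


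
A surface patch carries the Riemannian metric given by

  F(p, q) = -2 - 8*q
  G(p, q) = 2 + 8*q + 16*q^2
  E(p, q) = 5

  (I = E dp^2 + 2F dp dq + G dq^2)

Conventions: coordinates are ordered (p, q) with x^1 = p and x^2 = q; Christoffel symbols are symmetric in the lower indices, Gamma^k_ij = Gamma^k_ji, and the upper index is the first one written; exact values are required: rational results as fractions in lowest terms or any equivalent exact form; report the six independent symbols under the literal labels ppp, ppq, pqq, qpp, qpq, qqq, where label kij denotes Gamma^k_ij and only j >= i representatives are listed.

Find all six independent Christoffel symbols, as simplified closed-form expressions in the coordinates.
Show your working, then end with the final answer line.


E = 5; F = -2 - 8*q; G = 2 + 8*q + 16*q^2
Gamma^k_ij = (1/2) g^{kl} (d_i g_jl + d_j g_il - d_l g_ij), with g^inv = (1/(EG-F^2)) [[G, -F], [-F, E]]
first partials: E_p = 0, E_q = 0, F_p = 0, F_q = -8, G_p = 0, G_q = 8 + 32*q
D = EG - F^2 = 6 + 8*q + 16*q^2
expanded: Gamma^p_pp = (G E_p - 2F F_p + F E_q)/(2D), Gamma^p_pq = (G E_q - F G_p)/(2D), Gamma^p_qq = (2G F_q - G G_p - F G_q)/(2D), Gamma^q_pp = (2E F_p - E E_q - F E_p)/(2D), Gamma^q_pq = (E G_p - F E_q)/(2D), Gamma^q_qq = (E G_q - 2F F_q + F G_p)/(2D); substitute and cancel common factors

Answer: Gamma_ppp = 0, Gamma_ppq = 0, Gamma_pqq = -4/(8*q^2 + 4*q + 3), Gamma_qpp = 0, Gamma_qpq = 0, Gamma_qqq = (8*q + 2)/(8*q^2 + 4*q + 3)


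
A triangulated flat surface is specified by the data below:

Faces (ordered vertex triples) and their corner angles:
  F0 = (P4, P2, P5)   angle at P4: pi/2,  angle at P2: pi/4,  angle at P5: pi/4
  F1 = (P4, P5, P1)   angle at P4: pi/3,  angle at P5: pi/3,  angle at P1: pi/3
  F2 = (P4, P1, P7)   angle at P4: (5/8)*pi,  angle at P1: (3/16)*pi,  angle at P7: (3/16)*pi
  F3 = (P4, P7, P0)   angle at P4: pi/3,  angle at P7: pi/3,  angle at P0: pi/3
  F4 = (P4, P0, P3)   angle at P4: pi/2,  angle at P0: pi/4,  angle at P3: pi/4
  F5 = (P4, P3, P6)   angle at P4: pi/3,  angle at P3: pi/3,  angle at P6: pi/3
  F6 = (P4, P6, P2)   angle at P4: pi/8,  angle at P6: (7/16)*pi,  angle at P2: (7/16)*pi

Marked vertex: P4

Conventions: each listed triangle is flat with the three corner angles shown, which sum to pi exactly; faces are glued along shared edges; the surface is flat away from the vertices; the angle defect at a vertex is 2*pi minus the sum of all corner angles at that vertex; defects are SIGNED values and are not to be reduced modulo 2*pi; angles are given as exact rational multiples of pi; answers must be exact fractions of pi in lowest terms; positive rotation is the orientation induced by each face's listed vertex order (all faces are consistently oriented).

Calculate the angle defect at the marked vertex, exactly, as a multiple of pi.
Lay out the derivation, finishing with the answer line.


Sum of corner angles at P4: (11/4)*pi
defect = 2*pi - (11/4)*pi

Answer: defect(P4) = (-3/4)*pi
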